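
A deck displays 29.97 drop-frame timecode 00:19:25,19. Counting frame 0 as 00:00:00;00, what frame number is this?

34933

As if non-drop at 30 labels/s: (0 × 3600 + 19 × 60 + 25) × 30 + 19 = 34969.
Minute boundaries passed: 19; those not divisible by 10: 19 − 1 = 18; dropped labels = 2 × 18 = 36.
Actual frame index = 34969 − 36 = 34933.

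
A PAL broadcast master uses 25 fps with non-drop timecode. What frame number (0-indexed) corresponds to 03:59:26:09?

frame 359159

Total seconds to the label: (3 × 3600 + 59 × 60 + 26) = 14366.
Frame index = 14366 × 25 + 9 = 359159.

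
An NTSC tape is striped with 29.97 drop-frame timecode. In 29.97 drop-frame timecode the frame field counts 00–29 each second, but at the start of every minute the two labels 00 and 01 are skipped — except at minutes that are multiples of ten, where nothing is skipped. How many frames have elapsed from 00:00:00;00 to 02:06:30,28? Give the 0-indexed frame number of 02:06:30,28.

Complete 10-minute blocks: 12, each 17982 frames → 215784.
Remaining 6 whole minutes in the current block: 1800 + 5 × 1798 = 10790 frames.
Within the current minute: 30 × 30 + 28 − 2 = 926 (labels ;00/;01 skipped at this minute). Total = 215784 + 10790 + 926 = 227500.

227500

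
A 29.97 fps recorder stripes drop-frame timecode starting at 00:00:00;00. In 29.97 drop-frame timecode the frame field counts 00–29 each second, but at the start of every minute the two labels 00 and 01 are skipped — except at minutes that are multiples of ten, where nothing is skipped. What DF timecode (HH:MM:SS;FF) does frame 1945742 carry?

Ten DF minutes hold 17982 frames, so frame 1945742 lies in block 108 (frames 1942056–1960037) with 3686 frames into that block.
The block's first minute is 1800 frames and the rest 1798 each; 3686 frames reaches minute 2, so 108 × 18 + 2 × 2 = 1948 labels have been skipped so far.
Adding those back, label number 1945742 + 1948 = 1947690 at 30 labels/s is 64923 s + 0 f = 18 h 2 min 3 s frame 0, i.e. 18:02:03;00.

18:02:03;00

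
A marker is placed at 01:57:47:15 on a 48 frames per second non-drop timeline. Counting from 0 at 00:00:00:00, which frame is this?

Total seconds to the label: (1 × 3600 + 57 × 60 + 47) = 7067.
Frame index = 7067 × 48 + 15 = 339231.

339231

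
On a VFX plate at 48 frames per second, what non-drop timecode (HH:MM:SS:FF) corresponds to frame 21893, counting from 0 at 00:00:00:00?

21893 ÷ 48 = 456 full seconds, remainder 5 frames.
456 s = 0 h 7 min 36 s.
Timecode: 00:07:36:05.

00:07:36:05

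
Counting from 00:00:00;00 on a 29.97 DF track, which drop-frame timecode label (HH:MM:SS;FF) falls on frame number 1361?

00:00:45;11

Each 10-minute DF block holds 10 × 60 × 30 − 9 × 2 = 17982 frames. 1361 ÷ 17982 → 0 full blocks, remainder 1361.
Within the partial block the first minute is 1800 frames and each further minute 1798, so 0 further minute boundaries passed. Total skipped labels = 18 × 0 + 2 × 0 = 0.
Non-drop label index = 1361 + 0 = 1361; at 30 labels/s that is 00:00:45:11, i.e. DF 00:00:45;11.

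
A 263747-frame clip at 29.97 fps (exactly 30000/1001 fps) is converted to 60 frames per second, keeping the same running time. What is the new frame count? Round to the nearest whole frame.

528021 frames

Frames at target rate = 263747 × (60) / (30000/1001) = 264010747/500 ≈ 528021.494.
Nearest whole frame: 528021.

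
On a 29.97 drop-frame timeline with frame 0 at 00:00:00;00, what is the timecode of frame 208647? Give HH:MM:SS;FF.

01:56:01;27

Each 10-minute DF block holds 10 × 60 × 30 − 9 × 2 = 17982 frames. 208647 ÷ 17982 → 11 full blocks, remainder 10845.
Within the partial block the first minute is 1800 frames and each further minute 1798, so 6 further minute boundaries passed. Total skipped labels = 18 × 11 + 2 × 6 = 210.
Non-drop label index = 208647 + 210 = 208857; at 30 labels/s that is 01:56:01:27, i.e. DF 01:56:01;27.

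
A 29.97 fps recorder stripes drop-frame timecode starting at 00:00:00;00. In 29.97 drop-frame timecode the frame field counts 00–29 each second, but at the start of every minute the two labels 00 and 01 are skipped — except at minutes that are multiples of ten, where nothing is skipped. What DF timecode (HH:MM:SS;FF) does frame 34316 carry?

Ten DF minutes hold 17982 frames, so frame 34316 lies in block 1 (frames 17982–35963) with 16334 frames into that block.
The block's first minute is 1800 frames and the rest 1798 each; 16334 frames reaches minute 9, so 1 × 18 + 9 × 2 = 36 labels have been skipped so far.
Adding those back, label number 34316 + 36 = 34352 at 30 labels/s is 1145 s + 2 f = 0 h 19 min 5 s frame 2, i.e. 00:19:05;02.

00:19:05;02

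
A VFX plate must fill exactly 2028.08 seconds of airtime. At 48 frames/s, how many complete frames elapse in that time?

Frames = 2028.08 × 48 = 2433696/25 ≈ 97347.8400.
Complete frames: 97347.

97347 frames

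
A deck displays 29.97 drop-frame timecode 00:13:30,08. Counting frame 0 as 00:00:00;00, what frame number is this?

As if non-drop at 30 labels/s: (0 × 3600 + 13 × 60 + 30) × 30 + 8 = 24308.
Minute boundaries passed: 13; those not divisible by 10: 13 − 1 = 12; dropped labels = 2 × 12 = 24.
Actual frame index = 24308 − 24 = 24284.

24284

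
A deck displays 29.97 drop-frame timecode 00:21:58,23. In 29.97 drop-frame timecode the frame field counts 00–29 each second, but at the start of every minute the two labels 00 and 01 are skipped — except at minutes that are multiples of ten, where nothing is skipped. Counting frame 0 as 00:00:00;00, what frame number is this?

39525

As if non-drop at 30 labels/s: (0 × 3600 + 21 × 60 + 58) × 30 + 23 = 39563.
Minute boundaries passed: 21; those not divisible by 10: 21 − 2 = 19; dropped labels = 2 × 19 = 38.
Actual frame index = 39563 − 38 = 39525.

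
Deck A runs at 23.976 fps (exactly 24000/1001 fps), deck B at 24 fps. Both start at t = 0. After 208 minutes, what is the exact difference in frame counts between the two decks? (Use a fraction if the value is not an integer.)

23040/77 frames

208 min = 12480 s.
A emits 24000/1001 × 12480 = 23040000/77 frames; B emits 24 × 12480 = 299520.
Difference = 23040/77 frames (≈ 299.2208); B is ahead of A.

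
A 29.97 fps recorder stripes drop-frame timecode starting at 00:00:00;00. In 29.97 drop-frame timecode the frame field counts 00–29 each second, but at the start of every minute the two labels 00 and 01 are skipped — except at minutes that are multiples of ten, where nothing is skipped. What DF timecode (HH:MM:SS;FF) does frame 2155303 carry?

Each 10-minute DF block holds 10 × 60 × 30 − 9 × 2 = 17982 frames. 2155303 ÷ 17982 → 119 full blocks, remainder 15445.
Within the partial block the first minute is 1800 frames and each further minute 1798, so 8 further minute boundaries passed. Total skipped labels = 18 × 119 + 2 × 8 = 2158.
Non-drop label index = 2155303 + 2158 = 2157461; at 30 labels/s that is 19:58:35:11, i.e. DF 19:58:35;11.

19:58:35;11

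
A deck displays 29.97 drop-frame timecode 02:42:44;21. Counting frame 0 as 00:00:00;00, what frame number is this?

292649

As if non-drop at 30 labels/s: (2 × 3600 + 42 × 60 + 44) × 30 + 21 = 292941.
Minute boundaries passed: 162; those not divisible by 10: 162 − 16 = 146; dropped labels = 2 × 146 = 292.
Actual frame index = 292941 − 292 = 292649.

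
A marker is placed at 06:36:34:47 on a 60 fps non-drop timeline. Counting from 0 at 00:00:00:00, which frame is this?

Total seconds to the label: (6 × 3600 + 36 × 60 + 34) = 23794.
Frame index = 23794 × 60 + 47 = 1427687.

1427687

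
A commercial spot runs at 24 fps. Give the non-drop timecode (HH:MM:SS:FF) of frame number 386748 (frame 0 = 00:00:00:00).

04:28:34:12

386748 ÷ 24 = 16114 full seconds, remainder 12 frames.
16114 s = 4 h 28 min 34 s.
Timecode: 04:28:34:12.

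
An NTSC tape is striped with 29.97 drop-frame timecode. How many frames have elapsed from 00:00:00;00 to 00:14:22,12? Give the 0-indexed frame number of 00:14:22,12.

25846

As if non-drop at 30 labels/s: (0 × 3600 + 14 × 60 + 22) × 30 + 12 = 25872.
Minute boundaries passed: 14; those not divisible by 10: 14 − 1 = 13; dropped labels = 2 × 13 = 26.
Actual frame index = 25872 − 26 = 25846.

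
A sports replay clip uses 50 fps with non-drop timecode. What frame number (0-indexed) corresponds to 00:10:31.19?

31569

Total seconds to the label: (0 × 3600 + 10 × 60 + 31) = 631.
Frame index = 631 × 50 + 19 = 31569.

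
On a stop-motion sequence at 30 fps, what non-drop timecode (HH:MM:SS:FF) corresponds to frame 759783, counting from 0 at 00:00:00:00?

07:02:06:03

759783 ÷ 30 = 25326 full seconds, remainder 3 frames.
25326 s = 7 h 2 min 6 s.
Timecode: 07:02:06:03.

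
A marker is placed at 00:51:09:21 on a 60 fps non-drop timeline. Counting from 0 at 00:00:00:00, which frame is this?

184161

Total seconds to the label: (0 × 3600 + 51 × 60 + 9) = 3069.
Frame index = 3069 × 60 + 21 = 184161.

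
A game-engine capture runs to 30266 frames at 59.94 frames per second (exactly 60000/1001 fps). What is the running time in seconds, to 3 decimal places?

504.938 seconds

Running time = 30266 × 1001/60000 = 15148133/30000 s ≈ 504.938 s.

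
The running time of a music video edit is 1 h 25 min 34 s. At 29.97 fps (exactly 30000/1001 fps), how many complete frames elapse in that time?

1 h 25 min 34 s = 5134 s.
Frames = 5134 × 30000/1001 = 154020000/1001 ≈ 153866.1339.
Complete frames: 153866.

153866 frames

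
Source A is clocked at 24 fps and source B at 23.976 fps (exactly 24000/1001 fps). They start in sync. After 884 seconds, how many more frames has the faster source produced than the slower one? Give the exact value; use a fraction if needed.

A emits 24 × 884 = 21216 frames; B emits 24000/1001 × 884 = 1632000/77.
Difference = 1632/77 frames (≈ 21.1948); B is behind A.

1632/77 frames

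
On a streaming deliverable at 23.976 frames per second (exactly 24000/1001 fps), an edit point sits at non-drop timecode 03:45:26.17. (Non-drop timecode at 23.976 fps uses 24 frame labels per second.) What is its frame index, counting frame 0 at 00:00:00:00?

324641

Total seconds to the label: (3 × 3600 + 45 × 60 + 26) = 13526.
Frame index = 13526 × 24 + 17 = 324641.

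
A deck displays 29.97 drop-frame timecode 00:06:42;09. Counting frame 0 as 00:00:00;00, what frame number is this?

As if non-drop at 30 labels/s: (0 × 3600 + 6 × 60 + 42) × 30 + 9 = 12069.
Minute boundaries passed: 6; those not divisible by 10: 6 − 0 = 6; dropped labels = 2 × 6 = 12.
Actual frame index = 12069 − 12 = 12057.

12057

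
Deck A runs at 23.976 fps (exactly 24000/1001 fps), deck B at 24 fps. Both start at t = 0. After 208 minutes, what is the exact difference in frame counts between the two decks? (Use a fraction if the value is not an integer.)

208 min = 12480 s.
A emits 24000/1001 × 12480 = 23040000/77 frames; B emits 24 × 12480 = 299520.
Difference = 23040/77 frames (≈ 299.2208); B is ahead of A.

23040/77 frames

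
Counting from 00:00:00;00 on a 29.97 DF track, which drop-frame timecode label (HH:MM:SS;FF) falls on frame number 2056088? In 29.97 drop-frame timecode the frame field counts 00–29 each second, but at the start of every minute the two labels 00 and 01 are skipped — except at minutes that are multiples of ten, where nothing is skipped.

Each 10-minute DF block holds 10 × 60 × 30 − 9 × 2 = 17982 frames. 2056088 ÷ 17982 → 114 full blocks, remainder 6140.
Within the partial block the first minute is 1800 frames and each further minute 1798, so 3 further minute boundaries passed. Total skipped labels = 18 × 114 + 2 × 3 = 2058.
Non-drop label index = 2056088 + 2058 = 2058146; at 30 labels/s that is 19:03:24:26, i.e. DF 19:03:24;26.

19:03:24;26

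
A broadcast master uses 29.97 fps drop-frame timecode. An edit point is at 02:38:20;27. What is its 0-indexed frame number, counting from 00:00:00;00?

284741

Complete 10-minute blocks: 15, each 17982 frames → 269730.
Remaining 8 whole minutes in the current block: 1800 + 7 × 1798 = 14386 frames.
Within the current minute: 20 × 30 + 27 − 2 = 625 (labels ;00/;01 skipped at this minute). Total = 269730 + 14386 + 625 = 284741.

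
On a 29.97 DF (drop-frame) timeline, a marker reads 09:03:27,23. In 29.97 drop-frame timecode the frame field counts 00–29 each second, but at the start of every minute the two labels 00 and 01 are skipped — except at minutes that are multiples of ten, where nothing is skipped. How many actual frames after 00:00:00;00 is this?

977255

Complete 10-minute blocks: 54, each 17982 frames → 971028.
Remaining 3 whole minutes in the current block: 1800 + 2 × 1798 = 5396 frames.
Within the current minute: 27 × 30 + 23 − 2 = 831 (labels ;00/;01 skipped at this minute). Total = 971028 + 5396 + 831 = 977255.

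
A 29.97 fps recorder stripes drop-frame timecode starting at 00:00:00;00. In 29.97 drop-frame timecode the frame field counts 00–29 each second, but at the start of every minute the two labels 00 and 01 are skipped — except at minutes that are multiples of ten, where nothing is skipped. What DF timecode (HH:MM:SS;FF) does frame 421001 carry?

03:54:07;13

Each 10-minute DF block holds 10 × 60 × 30 − 9 × 2 = 17982 frames. 421001 ÷ 17982 → 23 full blocks, remainder 7415.
Within the partial block the first minute is 1800 frames and each further minute 1798, so 4 further minute boundaries passed. Total skipped labels = 18 × 23 + 2 × 4 = 422.
Non-drop label index = 421001 + 422 = 421423; at 30 labels/s that is 03:54:07:13, i.e. DF 03:54:07;13.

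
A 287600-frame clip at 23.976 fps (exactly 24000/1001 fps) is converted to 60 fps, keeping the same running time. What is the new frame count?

Target frames = source frames × (target rate / source rate) = 287600 × (60)/(24000/1001) = 287600 × 1001/400 = 719719.

719719 frames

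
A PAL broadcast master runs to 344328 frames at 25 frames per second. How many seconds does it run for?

13773.12 seconds

Running time = 344328 / (25) = 13773.12 s.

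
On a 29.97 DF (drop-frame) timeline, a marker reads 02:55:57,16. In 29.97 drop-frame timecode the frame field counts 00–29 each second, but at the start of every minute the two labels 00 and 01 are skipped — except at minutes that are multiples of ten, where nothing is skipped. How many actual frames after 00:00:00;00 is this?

As if non-drop at 30 labels/s: (2 × 3600 + 55 × 60 + 57) × 30 + 16 = 316726.
Minute boundaries passed: 175; those not divisible by 10: 175 − 17 = 158; dropped labels = 2 × 158 = 316.
Actual frame index = 316726 − 316 = 316410.

316410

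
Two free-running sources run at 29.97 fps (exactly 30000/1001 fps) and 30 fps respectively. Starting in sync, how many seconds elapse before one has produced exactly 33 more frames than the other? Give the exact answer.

The gap grows by |30 − 30000/1001| = 30/1001 frames per second.
Time for a 33-frame gap: 33 ÷ (30/1001) = 1101.1 s.

1101.1 seconds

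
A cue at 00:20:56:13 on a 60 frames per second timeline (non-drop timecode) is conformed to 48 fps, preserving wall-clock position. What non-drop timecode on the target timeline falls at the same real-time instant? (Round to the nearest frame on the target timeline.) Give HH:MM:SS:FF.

00:20:56:10

Source frame index: (0×3600 + 20×60 + 56) × 60 + 13 = 75373.
Real time: 75373 / (60) = 75373/60 s.
Target frame: (75373/60) × (48) = 301492/5 ≈ 60298.400 → 60298.
At 48 labels/s: frame 60298 → 00:20:56:10.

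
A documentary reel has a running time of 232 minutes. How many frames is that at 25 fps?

348000 frames

232 min = 13920 s.
Frames = 13920 × 25 = 348000.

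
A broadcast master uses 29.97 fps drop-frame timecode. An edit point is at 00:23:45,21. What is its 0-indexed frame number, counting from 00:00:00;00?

Complete 10-minute blocks: 2, each 17982 frames → 35964.
Remaining 3 whole minutes in the current block: 1800 + 2 × 1798 = 5396 frames.
Within the current minute: 45 × 30 + 21 − 2 = 1369 (labels ;00/;01 skipped at this minute). Total = 35964 + 5396 + 1369 = 42729.

42729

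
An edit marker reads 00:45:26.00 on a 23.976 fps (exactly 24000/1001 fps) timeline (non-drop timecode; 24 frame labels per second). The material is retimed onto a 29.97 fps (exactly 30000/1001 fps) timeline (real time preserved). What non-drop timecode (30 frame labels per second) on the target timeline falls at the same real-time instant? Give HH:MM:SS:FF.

00:45:26:00

Source frame index: (0×3600 + 45×60 + 26) × 24 + 0 = 65424.
Real time: 65424 / (24000/1001) = 1364363/500 s.
Target frame: (1364363/500) × (30000/1001) = 81780.
At 30 labels/s: frame 81780 → 00:45:26:00.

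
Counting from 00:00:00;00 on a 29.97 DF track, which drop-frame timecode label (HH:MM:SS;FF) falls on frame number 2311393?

Each 10-minute DF block holds 10 × 60 × 30 − 9 × 2 = 17982 frames. 2311393 ÷ 17982 → 128 full blocks, remainder 9697.
Within the partial block the first minute is 1800 frames and each further minute 1798, so 5 further minute boundaries passed. Total skipped labels = 18 × 128 + 2 × 5 = 2314.
Non-drop label index = 2311393 + 2314 = 2313707; at 30 labels/s that is 21:25:23:17, i.e. DF 21:25:23;17.

21:25:23;17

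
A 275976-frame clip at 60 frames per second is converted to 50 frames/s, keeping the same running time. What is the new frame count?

229980 frames

Target frames = source frames × (target rate / source rate) = 275976 × (50)/(60) = 275976 × 5/6 = 229980.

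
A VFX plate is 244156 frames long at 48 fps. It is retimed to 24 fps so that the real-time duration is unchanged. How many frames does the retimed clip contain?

122078 frames

Target frames = source frames × (target rate / source rate) = 244156 × (24)/(48) = 244156 × 1/2 = 122078.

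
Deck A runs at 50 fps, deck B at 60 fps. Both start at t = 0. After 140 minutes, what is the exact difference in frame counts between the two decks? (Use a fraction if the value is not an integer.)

84000 frames

140 min = 8400 s.
A emits 50 × 8400 = 420000 frames; B emits 60 × 8400 = 504000.
Difference = 84000 frames; B is ahead of A.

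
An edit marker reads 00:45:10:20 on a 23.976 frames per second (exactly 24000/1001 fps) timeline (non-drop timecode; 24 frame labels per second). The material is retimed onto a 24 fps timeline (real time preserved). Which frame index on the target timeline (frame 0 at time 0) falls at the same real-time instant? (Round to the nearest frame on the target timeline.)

frame 65125

Source frame index: (0×3600 + 45×60 + 10) × 24 + 20 = 65060.
Real time: 65060 / (24000/1001) = 3256253/1200 s.
Target frame: (3256253/1200) × (24) = 3256253/50 ≈ 65125.060 → 65125.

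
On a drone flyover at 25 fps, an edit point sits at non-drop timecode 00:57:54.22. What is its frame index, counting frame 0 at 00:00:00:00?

Total seconds to the label: (0 × 3600 + 57 × 60 + 54) = 3474.
Frame index = 3474 × 25 + 22 = 86872.

86872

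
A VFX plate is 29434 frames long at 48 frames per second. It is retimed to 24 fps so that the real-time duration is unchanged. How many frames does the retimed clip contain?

14717 frames

Frames at target rate = 29434 × (24) / (48) = 14717.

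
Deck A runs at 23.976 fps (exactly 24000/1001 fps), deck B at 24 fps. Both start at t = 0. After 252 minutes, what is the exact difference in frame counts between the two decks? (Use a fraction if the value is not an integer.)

51840/143 frames

252 min = 15120 s.
A emits 24000/1001 × 15120 = 51840000/143 frames; B emits 24 × 15120 = 362880.
Difference = 51840/143 frames (≈ 362.5175); B is ahead of A.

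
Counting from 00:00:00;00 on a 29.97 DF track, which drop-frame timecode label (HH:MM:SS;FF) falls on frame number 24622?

Each 10-minute DF block holds 10 × 60 × 30 − 9 × 2 = 17982 frames. 24622 ÷ 17982 → 1 full block, remainder 6640.
Within the partial block the first minute is 1800 frames and each further minute 1798, so 3 further minute boundaries passed. Total skipped labels = 18 × 1 + 2 × 3 = 24.
Non-drop label index = 24622 + 24 = 24646; at 30 labels/s that is 00:13:41:16, i.e. DF 00:13:41;16.

00:13:41;16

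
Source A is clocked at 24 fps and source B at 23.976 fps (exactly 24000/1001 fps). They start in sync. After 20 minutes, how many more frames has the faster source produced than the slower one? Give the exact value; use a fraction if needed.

28800/1001 frames

20 min = 1200 s.
A emits 24 × 1200 = 28800 frames; B emits 24000/1001 × 1200 = 28800000/1001.
Difference = 28800/1001 frames (≈ 28.7712); B is behind A.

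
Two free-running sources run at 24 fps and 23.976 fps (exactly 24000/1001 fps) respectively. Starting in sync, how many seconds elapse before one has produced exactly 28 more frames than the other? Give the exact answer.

7007/6 seconds

The gap grows by |24000/1001 − 24| = 24/1001 frames per second.
Time for a 28-frame gap: 28 ÷ (24/1001) = 7007/6 s.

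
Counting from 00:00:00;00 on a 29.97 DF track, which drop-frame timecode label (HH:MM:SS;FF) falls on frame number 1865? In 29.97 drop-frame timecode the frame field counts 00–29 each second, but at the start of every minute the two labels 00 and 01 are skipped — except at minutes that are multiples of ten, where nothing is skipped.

Ten DF minutes hold 17982 frames, so frame 1865 lies in block 0 (frames 0–17981) with 1865 frames into that block.
The block's first minute is 1800 frames and the rest 1798 each; 1865 frames reaches minute 1, so 0 × 18 + 1 × 2 = 2 labels have been skipped so far.
Adding those back, label number 1865 + 2 = 1867 at 30 labels/s is 62 s + 7 f = 0 h 1 min 2 s frame 7, i.e. 00:01:02;07.

00:01:02;07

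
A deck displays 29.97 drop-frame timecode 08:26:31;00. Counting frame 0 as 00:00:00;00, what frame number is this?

910818

As if non-drop at 30 labels/s: (8 × 3600 + 26 × 60 + 31) × 30 + 0 = 911730.
Minute boundaries passed: 506; those not divisible by 10: 506 − 50 = 456; dropped labels = 2 × 456 = 912.
Actual frame index = 911730 − 912 = 910818.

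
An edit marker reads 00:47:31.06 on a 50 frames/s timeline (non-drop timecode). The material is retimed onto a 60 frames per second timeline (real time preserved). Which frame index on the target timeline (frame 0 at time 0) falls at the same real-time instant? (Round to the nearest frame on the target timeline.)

Source frame index: (0×3600 + 47×60 + 31) × 50 + 6 = 142556.
Real time: 142556 / (50) = 71278/25 s.
Target frame: (71278/25) × (60) = 855336/5 ≈ 171067.200 → 171067.

frame 171067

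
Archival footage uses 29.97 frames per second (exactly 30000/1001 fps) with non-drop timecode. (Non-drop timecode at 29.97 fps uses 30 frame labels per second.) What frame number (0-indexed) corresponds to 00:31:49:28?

frame 57298

Total seconds to the label: (0 × 3600 + 31 × 60 + 49) = 1909.
Frame index = 1909 × 30 + 28 = 57298.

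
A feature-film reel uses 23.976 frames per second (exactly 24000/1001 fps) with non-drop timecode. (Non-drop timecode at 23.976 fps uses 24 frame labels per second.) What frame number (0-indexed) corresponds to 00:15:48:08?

Total seconds to the label: (0 × 3600 + 15 × 60 + 48) = 948.
Frame index = 948 × 24 + 8 = 22760.

22760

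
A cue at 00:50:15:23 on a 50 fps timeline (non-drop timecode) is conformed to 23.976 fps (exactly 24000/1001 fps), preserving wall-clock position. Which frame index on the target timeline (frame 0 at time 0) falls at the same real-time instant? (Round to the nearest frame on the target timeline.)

frame 72299

Source frame index: (0×3600 + 50×60 + 15) × 50 + 23 = 150773.
Real time: 150773 / (50) = 150773/50 s.
Target frame: (150773/50) × (24000/1001) = 10338720/143 ≈ 72298.741 → 72299.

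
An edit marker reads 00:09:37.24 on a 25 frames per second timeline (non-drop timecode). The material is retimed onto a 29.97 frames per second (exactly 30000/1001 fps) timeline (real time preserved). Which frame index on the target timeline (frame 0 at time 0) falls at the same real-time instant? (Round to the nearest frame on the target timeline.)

Source frame index: (0×3600 + 9×60 + 37) × 25 + 24 = 14449.
Real time: 14449 / (25) = 14449/25 s.
Target frame: (14449/25) × (30000/1001) = 17338800/1001 ≈ 17321.479 → 17321.

frame 17321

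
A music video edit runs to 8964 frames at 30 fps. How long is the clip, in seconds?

298.8 seconds

Running time = 8964 / (30) = 298.8 s.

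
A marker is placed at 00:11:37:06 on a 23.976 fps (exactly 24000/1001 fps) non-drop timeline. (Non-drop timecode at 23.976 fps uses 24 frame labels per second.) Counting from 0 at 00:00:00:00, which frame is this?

Total seconds to the label: (0 × 3600 + 11 × 60 + 37) = 697.
Frame index = 697 × 24 + 6 = 16734.

16734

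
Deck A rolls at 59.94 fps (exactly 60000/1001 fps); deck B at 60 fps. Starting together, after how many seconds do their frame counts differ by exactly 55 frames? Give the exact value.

11011/12 seconds

The gap grows by |60 − 60000/1001| = 60/1001 frames per second.
Time for a 55-frame gap: 55 ÷ (60/1001) = 11011/12 s.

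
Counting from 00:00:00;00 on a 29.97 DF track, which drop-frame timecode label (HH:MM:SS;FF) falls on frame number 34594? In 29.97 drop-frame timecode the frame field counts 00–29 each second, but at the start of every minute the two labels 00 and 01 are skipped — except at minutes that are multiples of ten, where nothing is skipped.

00:19:14;10

Each 10-minute DF block holds 10 × 60 × 30 − 9 × 2 = 17982 frames. 34594 ÷ 17982 → 1 full block, remainder 16612.
Within the partial block the first minute is 1800 frames and each further minute 1798, so 9 further minute boundaries passed. Total skipped labels = 18 × 1 + 2 × 9 = 36.
Non-drop label index = 34594 + 36 = 34630; at 30 labels/s that is 00:19:14:10, i.e. DF 00:19:14;10.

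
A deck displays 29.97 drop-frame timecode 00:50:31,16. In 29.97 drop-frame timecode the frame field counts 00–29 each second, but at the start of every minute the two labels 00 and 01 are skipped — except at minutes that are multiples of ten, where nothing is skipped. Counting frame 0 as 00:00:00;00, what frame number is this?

As if non-drop at 30 labels/s: (0 × 3600 + 50 × 60 + 31) × 30 + 16 = 90946.
Minute boundaries passed: 50; those not divisible by 10: 50 − 5 = 45; dropped labels = 2 × 45 = 90.
Actual frame index = 90946 − 90 = 90856.

90856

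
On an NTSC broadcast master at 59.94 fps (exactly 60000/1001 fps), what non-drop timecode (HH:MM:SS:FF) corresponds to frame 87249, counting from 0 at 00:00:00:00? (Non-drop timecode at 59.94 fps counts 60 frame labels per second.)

00:24:14:09

87249 ÷ 60 = 1454 full seconds, remainder 9 frames.
1454 s = 0 h 24 min 14 s.
Timecode: 00:24:14:09.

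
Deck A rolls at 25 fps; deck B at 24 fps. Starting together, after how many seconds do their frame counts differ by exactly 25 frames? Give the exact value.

25 seconds

The gap grows by |24 − 25| = 1 frame per second.
Time for a 25-frame gap: 25 ÷ (1) = 25 s.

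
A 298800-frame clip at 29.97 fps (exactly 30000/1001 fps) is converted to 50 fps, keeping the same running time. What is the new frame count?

498498 frames

Target frames = source frames × (target rate / source rate) = 298800 × (50)/(30000/1001) = 298800 × 1001/600 = 498498.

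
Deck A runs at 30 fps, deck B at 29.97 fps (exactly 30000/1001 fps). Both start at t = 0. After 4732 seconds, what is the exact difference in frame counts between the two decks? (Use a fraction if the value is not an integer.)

1560/11 frames

A emits 30 × 4732 = 141960 frames; B emits 30000/1001 × 4732 = 1560000/11.
Difference = 1560/11 frames (≈ 141.8182); B is behind A.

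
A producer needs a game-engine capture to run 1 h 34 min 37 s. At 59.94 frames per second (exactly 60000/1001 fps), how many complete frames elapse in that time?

340279 frames

1 h 34 min 37 s = 5677 s.
Frames = 5677 × 60000/1001 = 48660000/143 ≈ 340279.7203.
Complete frames: 340279.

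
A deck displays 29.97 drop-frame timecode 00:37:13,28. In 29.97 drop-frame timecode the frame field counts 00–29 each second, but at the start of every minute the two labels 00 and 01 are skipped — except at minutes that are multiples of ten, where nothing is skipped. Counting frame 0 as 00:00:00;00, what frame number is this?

66950

As if non-drop at 30 labels/s: (0 × 3600 + 37 × 60 + 13) × 30 + 28 = 67018.
Minute boundaries passed: 37; those not divisible by 10: 37 − 3 = 34; dropped labels = 2 × 34 = 68.
Actual frame index = 67018 − 68 = 66950.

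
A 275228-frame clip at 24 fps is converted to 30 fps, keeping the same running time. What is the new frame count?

344035 frames

Target frames = source frames × (target rate / source rate) = 275228 × (30)/(24) = 275228 × 5/4 = 344035.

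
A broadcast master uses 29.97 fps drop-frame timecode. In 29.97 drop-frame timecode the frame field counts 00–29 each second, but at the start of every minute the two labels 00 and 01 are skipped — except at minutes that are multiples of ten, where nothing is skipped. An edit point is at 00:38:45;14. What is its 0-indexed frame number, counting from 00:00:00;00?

69694

Complete 10-minute blocks: 3, each 17982 frames → 53946.
Remaining 8 whole minutes in the current block: 1800 + 7 × 1798 = 14386 frames.
Within the current minute: 45 × 30 + 14 − 2 = 1362 (labels ;00/;01 skipped at this minute). Total = 53946 + 14386 + 1362 = 69694.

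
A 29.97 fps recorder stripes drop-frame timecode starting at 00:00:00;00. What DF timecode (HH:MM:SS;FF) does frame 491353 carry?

04:33:14;25

Each 10-minute DF block holds 10 × 60 × 30 − 9 × 2 = 17982 frames. 491353 ÷ 17982 → 27 full blocks, remainder 5839.
Within the partial block the first minute is 1800 frames and each further minute 1798, so 3 further minute boundaries passed. Total skipped labels = 18 × 27 + 2 × 3 = 492.
Non-drop label index = 491353 + 492 = 491845; at 30 labels/s that is 04:33:14:25, i.e. DF 04:33:14;25.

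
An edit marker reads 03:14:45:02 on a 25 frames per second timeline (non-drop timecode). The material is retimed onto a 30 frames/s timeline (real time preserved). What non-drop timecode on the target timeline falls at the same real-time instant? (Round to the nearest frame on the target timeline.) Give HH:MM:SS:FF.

03:14:45:02

Source frame index: (3×3600 + 14×60 + 45) × 25 + 2 = 292127.
Real time: 292127 / (25) = 292127/25 s.
Target frame: (292127/25) × (30) = 1752762/5 ≈ 350552.400 → 350552.
At 30 labels/s: frame 350552 → 03:14:45:02.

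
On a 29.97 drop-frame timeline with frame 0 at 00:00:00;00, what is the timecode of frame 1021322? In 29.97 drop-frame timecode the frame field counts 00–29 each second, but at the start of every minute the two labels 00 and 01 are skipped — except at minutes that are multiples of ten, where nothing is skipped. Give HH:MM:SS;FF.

Ten DF minutes hold 17982 frames, so frame 1021322 lies in block 56 (frames 1006992–1024973) with 14330 frames into that block.
The block's first minute is 1800 frames and the rest 1798 each; 14330 frames reaches minute 7, so 56 × 18 + 7 × 2 = 1022 labels have been skipped so far.
Adding those back, label number 1021322 + 1022 = 1022344 at 30 labels/s is 34078 s + 4 f = 9 h 27 min 58 s frame 4, i.e. 09:27:58;04.

09:27:58;04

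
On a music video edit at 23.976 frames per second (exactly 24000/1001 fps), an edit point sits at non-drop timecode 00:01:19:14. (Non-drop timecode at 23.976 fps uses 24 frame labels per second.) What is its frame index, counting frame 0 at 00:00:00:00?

Total seconds to the label: (0 × 3600 + 1 × 60 + 19) = 79.
Frame index = 79 × 24 + 14 = 1910.

frame 1910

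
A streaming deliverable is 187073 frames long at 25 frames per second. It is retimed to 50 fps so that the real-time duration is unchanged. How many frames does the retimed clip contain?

374146 frames

Target frames = source frames × (target rate / source rate) = 187073 × (50)/(25) = 187073 × 2 = 374146.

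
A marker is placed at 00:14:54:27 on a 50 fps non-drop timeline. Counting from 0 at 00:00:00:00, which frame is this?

Total seconds to the label: (0 × 3600 + 14 × 60 + 54) = 894.
Frame index = 894 × 50 + 27 = 44727.

frame 44727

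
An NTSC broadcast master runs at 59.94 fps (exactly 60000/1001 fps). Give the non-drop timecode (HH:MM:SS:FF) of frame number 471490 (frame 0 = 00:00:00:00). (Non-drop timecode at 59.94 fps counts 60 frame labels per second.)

471490 ÷ 60 = 7858 full seconds, remainder 10 frames.
7858 s = 2 h 10 min 58 s.
Timecode: 02:10:58:10.

02:10:58:10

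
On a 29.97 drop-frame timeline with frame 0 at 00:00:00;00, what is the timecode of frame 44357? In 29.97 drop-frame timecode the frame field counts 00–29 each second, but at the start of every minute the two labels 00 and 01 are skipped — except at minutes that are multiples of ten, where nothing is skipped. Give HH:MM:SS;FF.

00:24:40;01

Each 10-minute DF block holds 10 × 60 × 30 − 9 × 2 = 17982 frames. 44357 ÷ 17982 → 2 full blocks, remainder 8393.
Within the partial block the first minute is 1800 frames and each further minute 1798, so 4 further minute boundaries passed. Total skipped labels = 18 × 2 + 2 × 4 = 44.
Non-drop label index = 44357 + 44 = 44401; at 30 labels/s that is 00:24:40:01, i.e. DF 00:24:40;01.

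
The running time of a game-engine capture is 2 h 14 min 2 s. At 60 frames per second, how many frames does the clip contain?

2 h 14 min 2 s = 8042 s.
Frames = 8042 × 60 = 482520.

482520 frames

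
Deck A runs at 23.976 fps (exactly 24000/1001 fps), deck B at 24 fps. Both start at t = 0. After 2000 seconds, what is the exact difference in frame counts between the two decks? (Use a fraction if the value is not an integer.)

48000/1001 frames

A emits 24000/1001 × 2000 = 48000000/1001 frames; B emits 24 × 2000 = 48000.
Difference = 48000/1001 frames (≈ 47.9520); B is ahead of A.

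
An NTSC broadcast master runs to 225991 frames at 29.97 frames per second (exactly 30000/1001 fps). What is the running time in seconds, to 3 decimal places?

Running time = 225991 × 1001/30000 = 226216991/30000 s ≈ 7540.566 s.

7540.566 seconds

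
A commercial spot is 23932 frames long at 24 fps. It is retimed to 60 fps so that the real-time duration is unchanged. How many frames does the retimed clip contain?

Frames at target rate = 23932 × (60) / (24) = 59830.

59830 frames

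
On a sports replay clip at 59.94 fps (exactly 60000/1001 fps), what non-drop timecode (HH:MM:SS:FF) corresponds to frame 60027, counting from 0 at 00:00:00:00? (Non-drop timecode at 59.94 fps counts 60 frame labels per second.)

00:16:40:27

60027 ÷ 60 = 1000 full seconds, remainder 27 frames.
1000 s = 0 h 16 min 40 s.
Timecode: 00:16:40:27.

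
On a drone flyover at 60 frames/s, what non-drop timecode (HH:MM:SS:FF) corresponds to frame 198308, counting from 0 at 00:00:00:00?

00:55:05:08

198308 ÷ 60 = 3305 full seconds, remainder 8 frames.
3305 s = 0 h 55 min 5 s.
Timecode: 00:55:05:08.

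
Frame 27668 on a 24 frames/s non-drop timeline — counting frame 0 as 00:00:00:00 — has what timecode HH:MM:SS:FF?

27668 ÷ 24 = 1152 full seconds, remainder 20 frames.
1152 s = 0 h 19 min 12 s.
Timecode: 00:19:12:20.

00:19:12:20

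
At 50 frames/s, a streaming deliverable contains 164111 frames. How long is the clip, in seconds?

3282.22 seconds

Running time = 164111 / (50) = 3282.22 s.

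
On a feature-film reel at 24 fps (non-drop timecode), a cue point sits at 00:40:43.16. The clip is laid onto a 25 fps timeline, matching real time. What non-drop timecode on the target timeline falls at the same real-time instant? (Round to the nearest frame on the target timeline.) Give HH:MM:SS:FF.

Source frame index: (0×3600 + 40×60 + 43) × 24 + 16 = 58648.
Real time: 58648 / (24) = 7331/3 s.
Target frame: (7331/3) × (25) = 183275/3 ≈ 61091.667 → 61092.
At 25 labels/s: frame 61092 → 00:40:43:17.

00:40:43:17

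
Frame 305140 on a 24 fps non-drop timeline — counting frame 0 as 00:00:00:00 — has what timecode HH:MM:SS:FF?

03:31:54:04

305140 ÷ 24 = 12714 full seconds, remainder 4 frames.
12714 s = 3 h 31 min 54 s.
Timecode: 03:31:54:04.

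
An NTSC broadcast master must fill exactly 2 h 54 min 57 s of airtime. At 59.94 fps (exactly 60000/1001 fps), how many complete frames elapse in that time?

2 h 54 min 57 s = 10497 s.
Frames = 10497 × 60000/1001 = 629820000/1001 ≈ 629190.8092.
Complete frames: 629190.

629190 frames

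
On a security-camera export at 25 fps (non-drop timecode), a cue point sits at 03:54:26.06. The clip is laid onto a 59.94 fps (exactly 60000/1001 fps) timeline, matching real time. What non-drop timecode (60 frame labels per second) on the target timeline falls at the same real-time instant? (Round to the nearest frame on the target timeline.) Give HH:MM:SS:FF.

03:54:12:11

Source frame index: (3×3600 + 54×60 + 26) × 25 + 6 = 351656.
Real time: 351656 / (25) = 351656/25 s.
Target frame: (351656/25) × (60000/1001) = 843974400/1001 ≈ 843131.269 → 843131.
At 60 labels/s: frame 843131 → 03:54:12:11.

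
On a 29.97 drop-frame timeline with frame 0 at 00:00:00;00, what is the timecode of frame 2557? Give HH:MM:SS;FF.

00:01:25;09

Each 10-minute DF block holds 10 × 60 × 30 − 9 × 2 = 17982 frames. 2557 ÷ 17982 → 0 full blocks, remainder 2557.
Within the partial block the first minute is 1800 frames and each further minute 1798, so 1 further minute boundary passed. Total skipped labels = 18 × 0 + 2 × 1 = 2.
Non-drop label index = 2557 + 2 = 2559; at 30 labels/s that is 00:01:25:09, i.e. DF 00:01:25;09.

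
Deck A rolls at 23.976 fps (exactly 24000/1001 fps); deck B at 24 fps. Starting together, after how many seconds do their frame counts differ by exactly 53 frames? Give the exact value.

The gap grows by |24 − 24000/1001| = 24/1001 frames per second.
Time for a 53-frame gap: 53 ÷ (24/1001) = 53053/24 s.

53053/24 seconds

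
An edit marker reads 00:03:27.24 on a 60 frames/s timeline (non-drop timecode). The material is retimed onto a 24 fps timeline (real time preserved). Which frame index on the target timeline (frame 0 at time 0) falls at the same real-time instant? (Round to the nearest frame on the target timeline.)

Source frame index: (0×3600 + 3×60 + 27) × 60 + 24 = 12444.
Real time: 12444 / (60) = 1037/5 s.
Target frame: (1037/5) × (24) = 24888/5 ≈ 4977.600 → 4978.

frame 4978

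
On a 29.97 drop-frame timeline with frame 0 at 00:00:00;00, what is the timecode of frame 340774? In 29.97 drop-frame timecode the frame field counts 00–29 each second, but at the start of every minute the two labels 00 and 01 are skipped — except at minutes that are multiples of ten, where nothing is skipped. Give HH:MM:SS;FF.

Ten DF minutes hold 17982 frames, so frame 340774 lies in block 18 (frames 323676–341657) with 17098 frames into that block.
The block's first minute is 1800 frames and the rest 1798 each; 17098 frames reaches minute 9, so 18 × 18 + 9 × 2 = 342 labels have been skipped so far.
Adding those back, label number 340774 + 342 = 341116 at 30 labels/s is 11370 s + 16 f = 3 h 9 min 30 s frame 16, i.e. 03:09:30;16.

03:09:30;16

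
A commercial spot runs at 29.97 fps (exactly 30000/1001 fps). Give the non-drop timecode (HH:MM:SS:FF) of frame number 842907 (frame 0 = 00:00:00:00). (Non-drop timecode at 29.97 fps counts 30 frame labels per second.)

842907 ÷ 30 = 28096 full seconds, remainder 27 frames.
28096 s = 7 h 48 min 16 s.
Timecode: 07:48:16:27.

07:48:16:27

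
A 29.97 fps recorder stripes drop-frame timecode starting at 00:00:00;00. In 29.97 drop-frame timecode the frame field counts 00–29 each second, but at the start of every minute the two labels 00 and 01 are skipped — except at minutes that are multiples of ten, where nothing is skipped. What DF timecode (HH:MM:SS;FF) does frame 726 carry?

Each 10-minute DF block holds 10 × 60 × 30 − 9 × 2 = 17982 frames. 726 ÷ 17982 → 0 full blocks, remainder 726.
Within the partial block the first minute is 1800 frames and each further minute 1798, so 0 further minute boundaries passed. Total skipped labels = 18 × 0 + 2 × 0 = 0.
Non-drop label index = 726 + 0 = 726; at 30 labels/s that is 00:00:24:06, i.e. DF 00:00:24;06.

00:00:24;06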